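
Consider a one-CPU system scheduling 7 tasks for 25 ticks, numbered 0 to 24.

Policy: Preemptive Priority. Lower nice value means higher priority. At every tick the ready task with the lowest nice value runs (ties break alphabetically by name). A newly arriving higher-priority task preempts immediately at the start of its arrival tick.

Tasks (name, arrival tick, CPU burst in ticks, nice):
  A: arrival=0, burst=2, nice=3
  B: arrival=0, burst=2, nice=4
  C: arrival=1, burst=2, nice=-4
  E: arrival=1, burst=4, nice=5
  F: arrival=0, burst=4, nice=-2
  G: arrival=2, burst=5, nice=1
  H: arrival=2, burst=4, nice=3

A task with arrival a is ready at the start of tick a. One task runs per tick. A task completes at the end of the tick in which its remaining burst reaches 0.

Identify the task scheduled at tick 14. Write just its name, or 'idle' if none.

t=0: ready={A,B,F} → run F
t=1: ready={A,B,C,E,F} → run C
t=2: ready={A,B,C,E,F,G,H} → run C
t=3: ready={A,B,E,F,G,H} → run F
t=4: ready={A,B,E,F,G,H} → run F
t=5: ready={A,B,E,F,G,H} → run F
t=6: ready={A,B,E,G,H} → run G
t=7: ready={A,B,E,G,H} → run G
t=8: ready={A,B,E,G,H} → run G
t=9: ready={A,B,E,G,H} → run G
t=10: ready={A,B,E,G,H} → run G
t=11: ready={A,B,E,H} → run A
t=12: ready={A,B,E,H} → run A
t=13: ready={B,E,H} → run H
t=14: ready={B,E,H} → run H
t=15: ready={B,E,H} → run H
t=16: ready={B,E,H} → run H
t=17: ready={B,E} → run B
t=18: ready={B,E} → run B
t=19: ready={E} → run E
t=20: ready={E} → run E
t=21: ready={E} → run E
t=22: ready={E} → run E
t=23: (idle)
t=24: (idle)

running at tick 14 = H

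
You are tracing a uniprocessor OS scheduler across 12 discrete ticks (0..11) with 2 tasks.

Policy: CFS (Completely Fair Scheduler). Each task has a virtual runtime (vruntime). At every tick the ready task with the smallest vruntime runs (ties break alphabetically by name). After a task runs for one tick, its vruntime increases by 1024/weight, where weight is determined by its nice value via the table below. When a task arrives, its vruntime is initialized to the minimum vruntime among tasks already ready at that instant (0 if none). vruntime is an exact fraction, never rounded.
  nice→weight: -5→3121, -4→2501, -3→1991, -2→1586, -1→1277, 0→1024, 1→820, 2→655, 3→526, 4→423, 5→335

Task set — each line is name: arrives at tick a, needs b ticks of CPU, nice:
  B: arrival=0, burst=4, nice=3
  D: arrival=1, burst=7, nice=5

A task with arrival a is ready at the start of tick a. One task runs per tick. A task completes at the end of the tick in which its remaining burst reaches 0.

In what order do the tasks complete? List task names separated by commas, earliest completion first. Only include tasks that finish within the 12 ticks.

t=0: vr[B=0] → run B
t=1: vr[B=512/263 D=512/263] → run B
t=2: vr[B=1024/263 D=512/263] → run D
t=3: vr[B=1024/263 D=440832/88105] → run B
t=4: vr[B=1536/263 D=440832/88105] → run D
t=5: vr[B=1536/263 D=710144/88105] → run B
t=6: vr[D=710144/88105] → run D
t=7: vr[D=979456/88105] → run D
t=8: vr[D=1248768/88105] → run D
t=9: vr[D=303616/17621] → run D
t=10: vr[D=1787392/88105] → run D
t=11: (idle)

completion order = B, D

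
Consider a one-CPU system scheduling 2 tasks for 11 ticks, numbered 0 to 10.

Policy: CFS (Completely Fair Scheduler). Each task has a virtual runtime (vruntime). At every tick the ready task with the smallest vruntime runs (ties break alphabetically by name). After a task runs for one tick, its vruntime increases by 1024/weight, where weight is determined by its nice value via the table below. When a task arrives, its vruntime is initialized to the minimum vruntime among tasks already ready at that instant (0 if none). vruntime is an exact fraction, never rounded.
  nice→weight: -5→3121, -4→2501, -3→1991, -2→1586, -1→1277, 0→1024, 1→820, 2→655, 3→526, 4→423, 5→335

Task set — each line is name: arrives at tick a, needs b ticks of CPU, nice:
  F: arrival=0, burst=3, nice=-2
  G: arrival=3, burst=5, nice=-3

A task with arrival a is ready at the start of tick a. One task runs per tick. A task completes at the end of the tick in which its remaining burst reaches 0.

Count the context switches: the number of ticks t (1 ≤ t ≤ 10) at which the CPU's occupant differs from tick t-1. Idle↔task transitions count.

context switches = 2

t=0: vr[F=0] → run F
t=1: vr[F=512/793] → run F
t=2: vr[F=1024/793] → run F
t=3: vr[G=0] → run G
t=4: vr[G=1024/1991] → run G
t=5: vr[G=2048/1991] → run G
t=6: vr[G=3072/1991] → run G
t=7: vr[G=4096/1991] → run G
t=8: (idle)
t=9: (idle)
t=10: (idle)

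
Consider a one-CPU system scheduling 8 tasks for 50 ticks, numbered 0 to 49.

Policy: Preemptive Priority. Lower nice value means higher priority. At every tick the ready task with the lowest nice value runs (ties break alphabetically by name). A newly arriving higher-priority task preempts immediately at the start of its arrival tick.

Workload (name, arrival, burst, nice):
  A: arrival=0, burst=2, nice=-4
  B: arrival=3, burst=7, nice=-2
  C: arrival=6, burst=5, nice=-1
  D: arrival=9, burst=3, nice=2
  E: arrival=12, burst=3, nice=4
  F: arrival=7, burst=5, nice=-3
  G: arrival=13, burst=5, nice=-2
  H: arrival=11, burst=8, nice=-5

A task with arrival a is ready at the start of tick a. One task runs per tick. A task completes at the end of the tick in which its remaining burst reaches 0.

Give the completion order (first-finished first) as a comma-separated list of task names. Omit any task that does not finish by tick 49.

completion order = A, H, F, B, G, C, D, E

t=0: ready={A} → run A
t=1: ready={A} → run A
t=2: (idle)
t=3: ready={B} → run B
t=4: ready={B} → run B
t=5: ready={B} → run B
t=6: ready={B,C} → run B
t=7: ready={B,C,F} → run F
t=8: ready={B,C,F} → run F
t=9: ready={B,C,D,F} → run F
t=10: ready={B,C,D,F} → run F
t=11: ready={B,C,D,F,H} → run H
t=12: ready={B,C,D,E,F,H} → run H
t=13: ready={B,C,D,E,F,G,H} → run H
t=14: ready={B,C,D,E,F,G,H} → run H
t=15: ready={B,C,D,E,F,G,H} → run H
t=16: ready={B,C,D,E,F,G,H} → run H
t=17: ready={B,C,D,E,F,G,H} → run H
t=18: ready={B,C,D,E,F,G,H} → run H
t=19: ready={B,C,D,E,F,G} → run F
t=20: ready={B,C,D,E,G} → run B
t=21: ready={B,C,D,E,G} → run B
t=22: ready={B,C,D,E,G} → run B
t=23: ready={C,D,E,G} → run G
t=24: ready={C,D,E,G} → run G
t=25: ready={C,D,E,G} → run G
t=26: ready={C,D,E,G} → run G
t=27: ready={C,D,E,G} → run G
t=28: ready={C,D,E} → run C
t=29: ready={C,D,E} → run C
t=30: ready={C,D,E} → run C
t=31: ready={C,D,E} → run C
t=32: ready={C,D,E} → run C
t=33: ready={D,E} → run D
t=34: ready={D,E} → run D
t=35: ready={D,E} → run D
t=36: ready={E} → run E
t=37: ready={E} → run E
t=38: ready={E} → run E
t=39: (idle)
t=40: (idle)
t=41: (idle)
t=42: (idle)
t=43: (idle)
t=44: (idle)
t=45: (idle)
t=46: (idle)
t=47: (idle)
t=48: (idle)
t=49: (idle)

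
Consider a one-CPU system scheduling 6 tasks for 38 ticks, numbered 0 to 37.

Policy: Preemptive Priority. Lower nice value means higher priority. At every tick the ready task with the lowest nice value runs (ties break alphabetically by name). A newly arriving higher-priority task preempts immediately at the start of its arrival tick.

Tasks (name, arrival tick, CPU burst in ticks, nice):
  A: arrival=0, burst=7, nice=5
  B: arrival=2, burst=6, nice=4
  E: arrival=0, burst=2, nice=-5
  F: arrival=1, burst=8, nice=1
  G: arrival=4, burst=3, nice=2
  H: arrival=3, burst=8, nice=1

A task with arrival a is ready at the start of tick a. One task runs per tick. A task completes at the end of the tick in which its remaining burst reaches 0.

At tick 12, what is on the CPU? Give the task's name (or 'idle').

running at tick 12 = H

t=0: ready={A,E} → run E
t=1: ready={A,E,F} → run E
t=2: ready={A,B,F} → run F
t=3: ready={A,B,F,H} → run F
t=4: ready={A,B,F,G,H} → run F
t=5: ready={A,B,F,G,H} → run F
t=6: ready={A,B,F,G,H} → run F
t=7: ready={A,B,F,G,H} → run F
t=8: ready={A,B,F,G,H} → run F
t=9: ready={A,B,F,G,H} → run F
t=10: ready={A,B,G,H} → run H
t=11: ready={A,B,G,H} → run H
t=12: ready={A,B,G,H} → run H
t=13: ready={A,B,G,H} → run H
t=14: ready={A,B,G,H} → run H
t=15: ready={A,B,G,H} → run H
t=16: ready={A,B,G,H} → run H
t=17: ready={A,B,G,H} → run H
t=18: ready={A,B,G} → run G
t=19: ready={A,B,G} → run G
t=20: ready={A,B,G} → run G
t=21: ready={A,B} → run B
t=22: ready={A,B} → run B
t=23: ready={A,B} → run B
t=24: ready={A,B} → run B
t=25: ready={A,B} → run B
t=26: ready={A,B} → run B
t=27: ready={A} → run A
t=28: ready={A} → run A
t=29: ready={A} → run A
t=30: ready={A} → run A
t=31: ready={A} → run A
t=32: ready={A} → run A
t=33: ready={A} → run A
t=34: (idle)
t=35: (idle)
t=36: (idle)
t=37: (idle)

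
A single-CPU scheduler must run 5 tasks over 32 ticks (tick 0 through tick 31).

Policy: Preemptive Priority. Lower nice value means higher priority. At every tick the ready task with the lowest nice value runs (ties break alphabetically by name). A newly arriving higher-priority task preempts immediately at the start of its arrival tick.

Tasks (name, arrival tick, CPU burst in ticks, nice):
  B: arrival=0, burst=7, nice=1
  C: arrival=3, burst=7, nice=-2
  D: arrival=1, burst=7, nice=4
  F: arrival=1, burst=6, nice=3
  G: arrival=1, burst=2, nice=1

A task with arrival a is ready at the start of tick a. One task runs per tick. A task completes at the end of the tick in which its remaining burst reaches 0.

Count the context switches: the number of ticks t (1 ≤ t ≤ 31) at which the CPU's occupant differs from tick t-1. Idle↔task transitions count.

context switches = 6

t=0: ready={B} → run B
t=1: ready={B,D,F,G} → run B
t=2: ready={B,D,F,G} → run B
t=3: ready={B,C,D,F,G} → run C
t=4: ready={B,C,D,F,G} → run C
t=5: ready={B,C,D,F,G} → run C
t=6: ready={B,C,D,F,G} → run C
t=7: ready={B,C,D,F,G} → run C
t=8: ready={B,C,D,F,G} → run C
t=9: ready={B,C,D,F,G} → run C
t=10: ready={B,D,F,G} → run B
t=11: ready={B,D,F,G} → run B
t=12: ready={B,D,F,G} → run B
t=13: ready={B,D,F,G} → run B
t=14: ready={D,F,G} → run G
t=15: ready={D,F,G} → run G
t=16: ready={D,F} → run F
t=17: ready={D,F} → run F
t=18: ready={D,F} → run F
t=19: ready={D,F} → run F
t=20: ready={D,F} → run F
t=21: ready={D,F} → run F
t=22: ready={D} → run D
t=23: ready={D} → run D
t=24: ready={D} → run D
t=25: ready={D} → run D
t=26: ready={D} → run D
t=27: ready={D} → run D
t=28: ready={D} → run D
t=29: (idle)
t=30: (idle)
t=31: (idle)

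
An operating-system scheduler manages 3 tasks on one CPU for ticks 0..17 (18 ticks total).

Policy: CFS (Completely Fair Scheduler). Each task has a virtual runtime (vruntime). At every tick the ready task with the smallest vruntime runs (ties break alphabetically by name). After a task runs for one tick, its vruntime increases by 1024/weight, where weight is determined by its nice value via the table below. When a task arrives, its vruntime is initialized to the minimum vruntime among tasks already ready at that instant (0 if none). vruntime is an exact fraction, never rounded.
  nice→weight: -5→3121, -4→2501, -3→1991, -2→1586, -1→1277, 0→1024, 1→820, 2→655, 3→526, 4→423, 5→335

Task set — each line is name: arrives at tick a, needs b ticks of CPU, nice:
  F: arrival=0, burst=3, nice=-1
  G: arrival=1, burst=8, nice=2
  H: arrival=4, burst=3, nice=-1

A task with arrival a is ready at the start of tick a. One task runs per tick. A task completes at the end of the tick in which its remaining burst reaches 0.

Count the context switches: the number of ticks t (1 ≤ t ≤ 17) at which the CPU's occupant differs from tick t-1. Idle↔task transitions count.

context switches = 8

t=0: vr[F=0] → run F
t=1: vr[F=1024/1277 G=1024/1277] → run F
t=2: vr[F=2048/1277 G=1024/1277] → run G
t=3: vr[F=2048/1277 G=1978368/836435] → run F
t=4: vr[G=1978368/836435 H=1978368/836435] → run G
t=5: vr[G=3286016/836435 H=1978368/836435] → run H
t=6: vr[G=3286016/836435 H=2649088/836435] → run H
t=7: vr[G=3286016/836435 H=3319808/836435] → run G
t=8: vr[G=4593664/836435 H=3319808/836435] → run H
t=9: vr[G=4593664/836435] → run G
t=10: vr[G=5901312/836435] → run G
t=11: vr[G=1441792/167287] → run G
t=12: vr[G=8516608/836435] → run G
t=13: vr[G=9824256/836435] → run G
t=14: (idle)
t=15: (idle)
t=16: (idle)
t=17: (idle)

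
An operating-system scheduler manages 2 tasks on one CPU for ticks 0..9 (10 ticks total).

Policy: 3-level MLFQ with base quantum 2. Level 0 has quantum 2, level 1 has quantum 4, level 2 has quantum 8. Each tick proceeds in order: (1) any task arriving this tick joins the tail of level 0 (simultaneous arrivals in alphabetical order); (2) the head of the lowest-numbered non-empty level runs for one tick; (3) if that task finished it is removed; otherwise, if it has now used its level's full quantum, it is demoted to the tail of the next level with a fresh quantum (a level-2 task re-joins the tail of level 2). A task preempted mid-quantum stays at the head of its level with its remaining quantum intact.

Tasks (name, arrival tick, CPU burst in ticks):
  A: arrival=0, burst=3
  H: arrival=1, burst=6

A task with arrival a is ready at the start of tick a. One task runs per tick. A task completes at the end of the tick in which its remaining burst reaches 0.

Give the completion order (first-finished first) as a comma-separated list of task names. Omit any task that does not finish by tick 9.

t=0: L0/L1/L2 = A/-/- → run A
t=1: L0/L1/L2 = AH/-/- → run A
t=2: L0/L1/L2 = H/A/- → run H
t=3: L0/L1/L2 = H/A/- → run H
t=4: L0/L1/L2 = -/AH/- → run A
t=5: L0/L1/L2 = -/H/- → run H
t=6: L0/L1/L2 = -/H/- → run H
t=7: L0/L1/L2 = -/H/- → run H
t=8: L0/L1/L2 = -/H/- → run H
t=9: (idle)

completion order = A, H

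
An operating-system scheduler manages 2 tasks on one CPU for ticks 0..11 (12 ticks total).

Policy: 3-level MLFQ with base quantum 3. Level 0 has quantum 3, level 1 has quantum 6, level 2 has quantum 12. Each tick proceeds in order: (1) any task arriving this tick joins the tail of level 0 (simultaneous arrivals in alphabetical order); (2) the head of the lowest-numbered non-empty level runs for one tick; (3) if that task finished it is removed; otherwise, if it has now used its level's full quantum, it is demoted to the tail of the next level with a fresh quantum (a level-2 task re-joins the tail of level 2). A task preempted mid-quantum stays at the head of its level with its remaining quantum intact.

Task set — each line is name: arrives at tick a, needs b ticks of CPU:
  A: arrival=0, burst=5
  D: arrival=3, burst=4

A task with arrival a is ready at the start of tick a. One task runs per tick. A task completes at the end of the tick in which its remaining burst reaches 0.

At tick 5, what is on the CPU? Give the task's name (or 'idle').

t=0: L0/L1/L2 = A/-/- → run A
t=1: L0/L1/L2 = A/-/- → run A
t=2: L0/L1/L2 = A/-/- → run A
t=3: L0/L1/L2 = D/A/- → run D
t=4: L0/L1/L2 = D/A/- → run D
t=5: L0/L1/L2 = D/A/- → run D
t=6: L0/L1/L2 = -/AD/- → run A
t=7: L0/L1/L2 = -/AD/- → run A
t=8: L0/L1/L2 = -/D/- → run D
t=9: (idle)
t=10: (idle)
t=11: (idle)

running at tick 5 = D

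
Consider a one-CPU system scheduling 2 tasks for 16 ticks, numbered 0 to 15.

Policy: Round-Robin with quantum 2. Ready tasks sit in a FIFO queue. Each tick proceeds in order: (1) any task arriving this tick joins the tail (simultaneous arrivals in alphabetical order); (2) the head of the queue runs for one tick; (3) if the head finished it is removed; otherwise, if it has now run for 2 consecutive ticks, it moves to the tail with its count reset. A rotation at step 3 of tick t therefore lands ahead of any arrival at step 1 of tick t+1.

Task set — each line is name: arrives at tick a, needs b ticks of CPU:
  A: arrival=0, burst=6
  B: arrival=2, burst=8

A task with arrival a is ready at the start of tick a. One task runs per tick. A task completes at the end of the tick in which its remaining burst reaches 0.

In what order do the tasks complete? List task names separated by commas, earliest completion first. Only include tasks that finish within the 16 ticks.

completion order = A, B

t=0: queue=[A] q_used=0 → run A
t=1: queue=[A] q_used=1 → run A
t=2: queue=[A,B] q_used=0 → run A
t=3: queue=[A,B] q_used=1 → run A
t=4: queue=[B,A] q_used=0 → run B
t=5: queue=[B,A] q_used=1 → run B
t=6: queue=[A,B] q_used=0 → run A
t=7: queue=[A,B] q_used=1 → run A
t=8: queue=[B] q_used=0 → run B
t=9: queue=[B] q_used=1 → run B
t=10: queue=[B] q_used=0 → run B
t=11: queue=[B] q_used=1 → run B
t=12: queue=[B] q_used=0 → run B
t=13: queue=[B] q_used=1 → run B
t=14: (idle)
t=15: (idle)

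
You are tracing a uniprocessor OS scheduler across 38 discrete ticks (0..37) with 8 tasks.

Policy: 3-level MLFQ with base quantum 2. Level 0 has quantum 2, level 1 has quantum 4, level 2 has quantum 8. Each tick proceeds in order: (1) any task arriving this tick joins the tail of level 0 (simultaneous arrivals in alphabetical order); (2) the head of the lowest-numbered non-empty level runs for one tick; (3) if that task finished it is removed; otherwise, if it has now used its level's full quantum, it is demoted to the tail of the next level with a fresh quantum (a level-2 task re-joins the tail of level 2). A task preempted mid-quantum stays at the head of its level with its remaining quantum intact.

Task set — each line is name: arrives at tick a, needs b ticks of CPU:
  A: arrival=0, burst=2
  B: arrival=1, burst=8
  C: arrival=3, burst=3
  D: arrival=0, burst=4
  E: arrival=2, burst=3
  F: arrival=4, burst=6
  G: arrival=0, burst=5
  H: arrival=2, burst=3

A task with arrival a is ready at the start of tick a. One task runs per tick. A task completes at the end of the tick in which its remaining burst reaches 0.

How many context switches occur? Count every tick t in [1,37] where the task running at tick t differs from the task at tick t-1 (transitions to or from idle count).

t=0: L0/L1/L2 = ADG/-/- → run A
t=1: L0/L1/L2 = ADGB/-/- → run A
t=2: L0/L1/L2 = DGBEH/-/- → run D
t=3: L0/L1/L2 = DGBEHC/-/- → run D
t=4: L0/L1/L2 = GBEHCF/D/- → run G
t=5: L0/L1/L2 = GBEHCF/D/- → run G
t=6: L0/L1/L2 = BEHCF/DG/- → run B
t=7: L0/L1/L2 = BEHCF/DG/- → run B
t=8: L0/L1/L2 = EHCF/DGB/- → run E
t=9: L0/L1/L2 = EHCF/DGB/- → run E
t=10: L0/L1/L2 = HCF/DGBE/- → run H
t=11: L0/L1/L2 = HCF/DGBE/- → run H
t=12: L0/L1/L2 = CF/DGBEH/- → run C
t=13: L0/L1/L2 = CF/DGBEH/- → run C
t=14: L0/L1/L2 = F/DGBEHC/- → run F
t=15: L0/L1/L2 = F/DGBEHC/- → run F
t=16: L0/L1/L2 = -/DGBEHCF/- → run D
t=17: L0/L1/L2 = -/DGBEHCF/- → run D
t=18: L0/L1/L2 = -/GBEHCF/- → run G
t=19: L0/L1/L2 = -/GBEHCF/- → run G
t=20: L0/L1/L2 = -/GBEHCF/- → run G
t=21: L0/L1/L2 = -/BEHCF/- → run B
t=22: L0/L1/L2 = -/BEHCF/- → run B
t=23: L0/L1/L2 = -/BEHCF/- → run B
t=24: L0/L1/L2 = -/BEHCF/- → run B
t=25: L0/L1/L2 = -/EHCF/B → run E
t=26: L0/L1/L2 = -/HCF/B → run H
t=27: L0/L1/L2 = -/CF/B → run C
t=28: L0/L1/L2 = -/F/B → run F
t=29: L0/L1/L2 = -/F/B → run F
t=30: L0/L1/L2 = -/F/B → run F
t=31: L0/L1/L2 = -/F/B → run F
t=32: L0/L1/L2 = -/-/B → run B
t=33: L0/L1/L2 = -/-/B → run B
t=34: (idle)
t=35: (idle)
t=36: (idle)
t=37: (idle)

context switches = 16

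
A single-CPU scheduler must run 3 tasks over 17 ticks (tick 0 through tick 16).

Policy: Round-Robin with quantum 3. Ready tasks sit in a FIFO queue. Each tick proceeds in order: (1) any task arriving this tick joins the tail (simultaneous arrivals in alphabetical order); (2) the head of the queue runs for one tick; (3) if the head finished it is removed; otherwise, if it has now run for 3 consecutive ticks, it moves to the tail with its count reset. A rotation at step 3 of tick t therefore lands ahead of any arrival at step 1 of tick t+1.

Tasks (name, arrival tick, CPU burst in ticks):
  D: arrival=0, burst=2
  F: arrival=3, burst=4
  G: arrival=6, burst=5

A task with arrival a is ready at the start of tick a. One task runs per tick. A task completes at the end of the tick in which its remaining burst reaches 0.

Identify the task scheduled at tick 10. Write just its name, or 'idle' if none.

t=0: queue=[D] q_used=0 → run D
t=1: queue=[D] q_used=1 → run D
t=2: (idle)
t=3: queue=[F] q_used=0 → run F
t=4: queue=[F] q_used=1 → run F
t=5: queue=[F] q_used=2 → run F
t=6: queue=[F,G] q_used=0 → run F
t=7: queue=[G] q_used=0 → run G
t=8: queue=[G] q_used=1 → run G
t=9: queue=[G] q_used=2 → run G
t=10: queue=[G] q_used=0 → run G
t=11: queue=[G] q_used=1 → run G
t=12: (idle)
t=13: (idle)
t=14: (idle)
t=15: (idle)
t=16: (idle)

running at tick 10 = G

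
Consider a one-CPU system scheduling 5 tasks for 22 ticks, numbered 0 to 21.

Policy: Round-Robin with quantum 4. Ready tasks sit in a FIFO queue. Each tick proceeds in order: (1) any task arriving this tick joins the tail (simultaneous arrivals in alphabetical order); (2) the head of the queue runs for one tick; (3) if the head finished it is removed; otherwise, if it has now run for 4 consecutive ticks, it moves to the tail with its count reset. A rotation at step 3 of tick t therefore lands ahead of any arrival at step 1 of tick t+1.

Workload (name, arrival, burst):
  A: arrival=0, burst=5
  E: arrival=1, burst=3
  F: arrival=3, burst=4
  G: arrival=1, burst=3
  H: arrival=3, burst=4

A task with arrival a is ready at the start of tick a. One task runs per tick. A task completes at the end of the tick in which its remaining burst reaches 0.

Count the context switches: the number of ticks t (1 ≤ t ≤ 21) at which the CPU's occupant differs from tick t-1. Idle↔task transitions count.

t=0: queue=[A] q_used=0 → run A
t=1: queue=[A,E,G] q_used=1 → run A
t=2: queue=[A,E,G] q_used=2 → run A
t=3: queue=[A,E,G,F,H] q_used=3 → run A
t=4: queue=[E,G,F,H,A] q_used=0 → run E
t=5: queue=[E,G,F,H,A] q_used=1 → run E
t=6: queue=[E,G,F,H,A] q_used=2 → run E
t=7: queue=[G,F,H,A] q_used=0 → run G
t=8: queue=[G,F,H,A] q_used=1 → run G
t=9: queue=[G,F,H,A] q_used=2 → run G
t=10: queue=[F,H,A] q_used=0 → run F
t=11: queue=[F,H,A] q_used=1 → run F
t=12: queue=[F,H,A] q_used=2 → run F
t=13: queue=[F,H,A] q_used=3 → run F
t=14: queue=[H,A] q_used=0 → run H
t=15: queue=[H,A] q_used=1 → run H
t=16: queue=[H,A] q_used=2 → run H
t=17: queue=[H,A] q_used=3 → run H
t=18: queue=[A] q_used=0 → run A
t=19: (idle)
t=20: (idle)
t=21: (idle)

context switches = 6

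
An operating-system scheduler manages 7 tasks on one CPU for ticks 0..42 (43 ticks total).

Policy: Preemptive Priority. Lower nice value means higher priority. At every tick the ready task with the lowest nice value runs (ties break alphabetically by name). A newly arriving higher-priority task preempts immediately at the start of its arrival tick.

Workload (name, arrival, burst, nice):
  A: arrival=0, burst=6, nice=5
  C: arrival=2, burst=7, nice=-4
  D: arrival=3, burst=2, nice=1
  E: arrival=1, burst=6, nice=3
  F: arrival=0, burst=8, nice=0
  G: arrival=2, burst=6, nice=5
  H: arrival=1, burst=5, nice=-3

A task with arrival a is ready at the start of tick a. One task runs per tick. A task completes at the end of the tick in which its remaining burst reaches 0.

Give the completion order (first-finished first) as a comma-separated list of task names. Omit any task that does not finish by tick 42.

t=0: ready={A,F} → run F
t=1: ready={A,E,F,H} → run H
t=2: ready={A,C,E,F,G,H} → run C
t=3: ready={A,C,D,E,F,G,H} → run C
t=4: ready={A,C,D,E,F,G,H} → run C
t=5: ready={A,C,D,E,F,G,H} → run C
t=6: ready={A,C,D,E,F,G,H} → run C
t=7: ready={A,C,D,E,F,G,H} → run C
t=8: ready={A,C,D,E,F,G,H} → run C
t=9: ready={A,D,E,F,G,H} → run H
t=10: ready={A,D,E,F,G,H} → run H
t=11: ready={A,D,E,F,G,H} → run H
t=12: ready={A,D,E,F,G,H} → run H
t=13: ready={A,D,E,F,G} → run F
t=14: ready={A,D,E,F,G} → run F
t=15: ready={A,D,E,F,G} → run F
t=16: ready={A,D,E,F,G} → run F
t=17: ready={A,D,E,F,G} → run F
t=18: ready={A,D,E,F,G} → run F
t=19: ready={A,D,E,F,G} → run F
t=20: ready={A,D,E,G} → run D
t=21: ready={A,D,E,G} → run D
t=22: ready={A,E,G} → run E
t=23: ready={A,E,G} → run E
t=24: ready={A,E,G} → run E
t=25: ready={A,E,G} → run E
t=26: ready={A,E,G} → run E
t=27: ready={A,E,G} → run E
t=28: ready={A,G} → run A
t=29: ready={A,G} → run A
t=30: ready={A,G} → run A
t=31: ready={A,G} → run A
t=32: ready={A,G} → run A
t=33: ready={A,G} → run A
t=34: ready={G} → run G
t=35: ready={G} → run G
t=36: ready={G} → run G
t=37: ready={G} → run G
t=38: ready={G} → run G
t=39: ready={G} → run G
t=40: (idle)
t=41: (idle)
t=42: (idle)

completion order = C, H, F, D, E, A, G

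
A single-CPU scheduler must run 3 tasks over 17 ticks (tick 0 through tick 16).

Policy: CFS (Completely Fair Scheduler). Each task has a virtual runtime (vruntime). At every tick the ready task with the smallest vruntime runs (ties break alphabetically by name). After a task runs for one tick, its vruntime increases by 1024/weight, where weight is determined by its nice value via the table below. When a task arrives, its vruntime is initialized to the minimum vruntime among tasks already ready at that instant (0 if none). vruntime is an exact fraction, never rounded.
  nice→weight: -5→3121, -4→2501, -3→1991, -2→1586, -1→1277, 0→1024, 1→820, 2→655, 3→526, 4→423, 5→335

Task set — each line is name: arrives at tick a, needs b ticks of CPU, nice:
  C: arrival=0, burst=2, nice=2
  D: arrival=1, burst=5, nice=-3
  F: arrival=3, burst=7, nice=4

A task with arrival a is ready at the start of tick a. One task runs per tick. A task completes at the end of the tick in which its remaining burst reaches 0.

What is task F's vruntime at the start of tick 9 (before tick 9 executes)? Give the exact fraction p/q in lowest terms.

vruntime(F, start of tick 9) = 3816927232/551636415

t=0: vr[C=0] → run C
t=1: vr[C=1024/655 D=1024/655] → run C
t=2: vr[D=1024/655] → run D
t=3: vr[D=2709504/1304105 F=2709504/1304105] → run D
t=4: vr[D=3380224/1304105 F=2709504/1304105] → run F
t=5: vr[D=3380224/1304105 F=2481523712/551636415] → run D
t=6: vr[D=4050944/1304105 F=2481523712/551636415] → run D
t=7: vr[D=4721664/1304105 F=2481523712/551636415] → run D
t=8: vr[F=2481523712/551636415] → run F
t=9: vr[F=3816927232/551636415] → run F
t=10: vr[F=1717443584/183878805] → run F
t=11: vr[F=6487734272/551636415] → run F
t=12: vr[F=7823137792/551636415] → run F
t=13: vr[F=3052847104/183878805] → run F
t=14: (idle)
t=15: (idle)
t=16: (idle)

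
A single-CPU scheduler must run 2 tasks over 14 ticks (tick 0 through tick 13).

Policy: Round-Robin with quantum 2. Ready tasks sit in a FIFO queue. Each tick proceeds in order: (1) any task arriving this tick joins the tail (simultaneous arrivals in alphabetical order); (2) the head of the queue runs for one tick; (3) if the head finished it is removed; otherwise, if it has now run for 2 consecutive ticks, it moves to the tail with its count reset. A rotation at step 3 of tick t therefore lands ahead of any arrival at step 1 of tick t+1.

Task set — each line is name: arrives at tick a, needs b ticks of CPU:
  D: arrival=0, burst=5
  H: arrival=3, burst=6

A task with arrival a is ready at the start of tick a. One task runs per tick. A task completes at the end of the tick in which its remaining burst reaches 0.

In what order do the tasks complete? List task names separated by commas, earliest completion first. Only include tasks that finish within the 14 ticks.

completion order = D, H

t=0: queue=[D] q_used=0 → run D
t=1: queue=[D] q_used=1 → run D
t=2: queue=[D] q_used=0 → run D
t=3: queue=[D,H] q_used=1 → run D
t=4: queue=[H,D] q_used=0 → run H
t=5: queue=[H,D] q_used=1 → run H
t=6: queue=[D,H] q_used=0 → run D
t=7: queue=[H] q_used=0 → run H
t=8: queue=[H] q_used=1 → run H
t=9: queue=[H] q_used=0 → run H
t=10: queue=[H] q_used=1 → run H
t=11: (idle)
t=12: (idle)
t=13: (idle)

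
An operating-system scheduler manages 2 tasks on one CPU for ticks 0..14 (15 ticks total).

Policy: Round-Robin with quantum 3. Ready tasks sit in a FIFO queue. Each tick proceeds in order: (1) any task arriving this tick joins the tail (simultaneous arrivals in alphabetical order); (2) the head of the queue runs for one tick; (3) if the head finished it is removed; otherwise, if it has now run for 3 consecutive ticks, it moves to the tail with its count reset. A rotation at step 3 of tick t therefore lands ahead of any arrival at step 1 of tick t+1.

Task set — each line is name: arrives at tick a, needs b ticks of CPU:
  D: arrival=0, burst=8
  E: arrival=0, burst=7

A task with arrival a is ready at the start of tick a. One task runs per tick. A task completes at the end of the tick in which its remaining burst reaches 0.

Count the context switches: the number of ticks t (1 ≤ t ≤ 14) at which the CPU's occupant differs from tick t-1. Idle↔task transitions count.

t=0: queue=[D,E] q_used=0 → run D
t=1: queue=[D,E] q_used=1 → run D
t=2: queue=[D,E] q_used=2 → run D
t=3: queue=[E,D] q_used=0 → run E
t=4: queue=[E,D] q_used=1 → run E
t=5: queue=[E,D] q_used=2 → run E
t=6: queue=[D,E] q_used=0 → run D
t=7: queue=[D,E] q_used=1 → run D
t=8: queue=[D,E] q_used=2 → run D
t=9: queue=[E,D] q_used=0 → run E
t=10: queue=[E,D] q_used=1 → run E
t=11: queue=[E,D] q_used=2 → run E
t=12: queue=[D,E] q_used=0 → run D
t=13: queue=[D,E] q_used=1 → run D
t=14: queue=[E] q_used=0 → run E

context switches = 5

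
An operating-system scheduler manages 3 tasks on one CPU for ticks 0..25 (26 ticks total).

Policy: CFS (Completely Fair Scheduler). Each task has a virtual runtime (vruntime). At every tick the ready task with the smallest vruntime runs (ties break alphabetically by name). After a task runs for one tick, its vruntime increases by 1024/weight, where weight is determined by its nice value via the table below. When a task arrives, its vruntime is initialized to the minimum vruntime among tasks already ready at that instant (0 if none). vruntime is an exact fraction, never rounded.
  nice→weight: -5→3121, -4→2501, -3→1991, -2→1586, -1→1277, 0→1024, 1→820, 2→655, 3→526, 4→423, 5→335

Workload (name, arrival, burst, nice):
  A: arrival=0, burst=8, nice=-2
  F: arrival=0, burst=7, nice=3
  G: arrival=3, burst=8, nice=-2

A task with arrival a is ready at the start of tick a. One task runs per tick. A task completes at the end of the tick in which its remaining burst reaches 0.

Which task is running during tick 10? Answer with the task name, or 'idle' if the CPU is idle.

t=0: vr[A=0 F=0] → run A
t=1: vr[A=512/793 F=0] → run F
t=2: vr[A=512/793 F=512/263] → run A
t=3: vr[A=1024/793 F=512/263 G=1024/793] → run A
t=4: vr[A=1536/793 F=512/263 G=1024/793] → run G
t=5: vr[A=1536/793 F=512/263 G=1536/793] → run A
t=6: vr[A=2048/793 F=512/263 G=1536/793] → run G
t=7: vr[A=2048/793 F=512/263 G=2048/793] → run F
t=8: vr[A=2048/793 F=1024/263 G=2048/793] → run A
t=9: vr[A=2560/793 F=1024/263 G=2048/793] → run G
t=10: vr[A=2560/793 F=1024/263 G=2560/793] → run A
t=11: vr[A=3072/793 F=1024/263 G=2560/793] → run G
t=12: vr[A=3072/793 F=1024/263 G=3072/793] → run A
t=13: vr[A=3584/793 F=1024/263 G=3072/793] → run G
t=14: vr[A=3584/793 F=1024/263 G=3584/793] → run F
t=15: vr[A=3584/793 F=1536/263 G=3584/793] → run A
t=16: vr[F=1536/263 G=3584/793] → run G
t=17: vr[F=1536/263 G=4096/793] → run G
t=18: vr[F=1536/263 G=4608/793] → run G
t=19: vr[F=1536/263] → run F
t=20: vr[F=2048/263] → run F
t=21: vr[F=2560/263] → run F
t=22: vr[F=3072/263] → run F
t=23: (idle)
t=24: (idle)
t=25: (idle)

running at tick 10 = A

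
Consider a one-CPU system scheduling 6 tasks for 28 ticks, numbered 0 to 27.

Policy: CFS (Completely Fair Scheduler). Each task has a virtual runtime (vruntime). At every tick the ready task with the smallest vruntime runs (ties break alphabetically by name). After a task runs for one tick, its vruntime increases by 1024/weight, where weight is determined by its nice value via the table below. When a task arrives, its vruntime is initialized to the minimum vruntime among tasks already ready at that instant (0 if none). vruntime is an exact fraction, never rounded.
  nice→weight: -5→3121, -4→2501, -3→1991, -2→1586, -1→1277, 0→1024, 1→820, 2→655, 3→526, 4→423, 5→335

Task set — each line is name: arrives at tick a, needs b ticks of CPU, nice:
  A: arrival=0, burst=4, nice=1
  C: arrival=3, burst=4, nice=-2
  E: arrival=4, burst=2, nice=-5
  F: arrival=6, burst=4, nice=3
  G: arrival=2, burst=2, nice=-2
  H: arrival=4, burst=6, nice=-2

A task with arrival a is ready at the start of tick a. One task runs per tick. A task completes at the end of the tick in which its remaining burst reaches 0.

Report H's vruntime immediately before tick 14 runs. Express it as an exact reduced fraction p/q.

t=0: vr[A=0] → run A
t=1: vr[A=256/205] → run A
t=2: vr[A=512/205 G=512/205] → run A
t=3: vr[A=768/205 C=512/205 G=512/205] → run C
t=4: vr[A=768/205 C=510976/162565 E=512/205 G=512/205 H=512/205] → run E
t=5: vr[A=768/205 C=510976/162565 E=1807872/639805 G=512/205 H=512/205] → run G
t=6: vr[A=768/205 C=510976/162565 E=1807872/639805 F=512/205 G=510976/162565 H=512/205] → run F
t=7: vr[A=768/205 C=510976/162565 E=1807872/639805 F=239616/53915 G=510976/162565 H=512/205] → run H
t=8: vr[A=768/205 C=510976/162565 E=1807872/639805 F=239616/53915 G=510976/162565 H=510976/162565] → run E
t=9: vr[A=768/205 C=510976/162565 F=239616/53915 G=510976/162565 H=510976/162565] → run C
t=10: vr[A=768/205 C=615936/162565 F=239616/53915 G=510976/162565 H=510976/162565] → run G
t=11: vr[A=768/205 C=615936/162565 F=239616/53915 H=510976/162565] → run H
t=12: vr[A=768/205 C=615936/162565 F=239616/53915 H=615936/162565] → run A
t=13: vr[C=615936/162565 F=239616/53915 H=615936/162565] → run C
t=14: vr[C=720896/162565 F=239616/53915 H=615936/162565] → run H
t=15: vr[C=720896/162565 F=239616/53915 H=720896/162565] → run C
t=16: vr[F=239616/53915 H=720896/162565] → run H
t=17: vr[F=239616/53915 H=825856/162565] → run F
t=18: vr[F=344576/53915 H=825856/162565] → run H
t=19: vr[F=344576/53915 H=930816/162565] → run H
t=20: vr[F=344576/53915] → run F
t=21: vr[F=449536/53915] → run F
t=22: (idle)
t=23: (idle)
t=24: (idle)
t=25: (idle)
t=26: (idle)
t=27: (idle)

vruntime(H, start of tick 14) = 615936/162565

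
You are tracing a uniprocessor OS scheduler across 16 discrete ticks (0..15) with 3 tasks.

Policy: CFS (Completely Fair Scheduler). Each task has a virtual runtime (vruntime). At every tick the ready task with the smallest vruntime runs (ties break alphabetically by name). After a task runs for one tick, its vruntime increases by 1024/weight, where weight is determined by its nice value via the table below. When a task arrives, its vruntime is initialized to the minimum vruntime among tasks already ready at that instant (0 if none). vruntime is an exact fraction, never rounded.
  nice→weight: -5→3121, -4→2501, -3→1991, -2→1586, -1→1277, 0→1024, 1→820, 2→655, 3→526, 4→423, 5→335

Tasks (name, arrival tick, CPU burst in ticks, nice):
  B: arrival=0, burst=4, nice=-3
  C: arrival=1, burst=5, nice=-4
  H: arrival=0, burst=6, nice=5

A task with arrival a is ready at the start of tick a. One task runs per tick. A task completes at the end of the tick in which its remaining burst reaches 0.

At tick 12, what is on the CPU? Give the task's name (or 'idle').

t=0: vr[B=0 H=0] → run B
t=1: vr[B=1024/1991 C=0 H=0] → run C
t=2: vr[B=1024/1991 C=1024/2501 H=0] → run H
t=3: vr[B=1024/1991 C=1024/2501 H=1024/335] → run C
t=4: vr[B=1024/1991 C=2048/2501 H=1024/335] → run B
t=5: vr[B=2048/1991 C=2048/2501 H=1024/335] → run C
t=6: vr[B=2048/1991 C=3072/2501 H=1024/335] → run B
t=7: vr[B=3072/1991 C=3072/2501 H=1024/335] → run C
t=8: vr[B=3072/1991 C=4096/2501 H=1024/335] → run B
t=9: vr[C=4096/2501 H=1024/335] → run C
t=10: vr[H=1024/335] → run H
t=11: vr[H=2048/335] → run H
t=12: vr[H=3072/335] → run H
t=13: vr[H=4096/335] → run H
t=14: vr[H=1024/67] → run H
t=15: (idle)

running at tick 12 = H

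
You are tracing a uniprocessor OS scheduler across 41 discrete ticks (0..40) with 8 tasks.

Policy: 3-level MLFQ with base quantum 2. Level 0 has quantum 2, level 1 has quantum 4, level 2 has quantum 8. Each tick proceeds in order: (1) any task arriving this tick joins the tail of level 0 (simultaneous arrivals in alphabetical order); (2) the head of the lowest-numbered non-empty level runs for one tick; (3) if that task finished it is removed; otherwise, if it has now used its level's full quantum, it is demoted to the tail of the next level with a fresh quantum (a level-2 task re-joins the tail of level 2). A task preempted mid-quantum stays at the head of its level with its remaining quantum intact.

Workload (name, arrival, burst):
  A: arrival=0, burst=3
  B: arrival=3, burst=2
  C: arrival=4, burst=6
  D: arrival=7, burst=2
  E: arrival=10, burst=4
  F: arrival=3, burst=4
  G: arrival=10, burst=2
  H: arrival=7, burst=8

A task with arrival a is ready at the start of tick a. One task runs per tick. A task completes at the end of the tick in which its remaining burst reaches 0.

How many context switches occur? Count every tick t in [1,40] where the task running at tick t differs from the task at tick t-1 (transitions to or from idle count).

context switches = 13

t=0: L0/L1/L2 = A/-/- → run A
t=1: L0/L1/L2 = A/-/- → run A
t=2: L0/L1/L2 = -/A/- → run A
t=3: L0/L1/L2 = BF/-/- → run B
t=4: L0/L1/L2 = BFC/-/- → run B
t=5: L0/L1/L2 = FC/-/- → run F
t=6: L0/L1/L2 = FC/-/- → run F
t=7: L0/L1/L2 = CDH/F/- → run C
t=8: L0/L1/L2 = CDH/F/- → run C
t=9: L0/L1/L2 = DH/FC/- → run D
t=10: L0/L1/L2 = DHEG/FC/- → run D
t=11: L0/L1/L2 = HEG/FC/- → run H
t=12: L0/L1/L2 = HEG/FC/- → run H
t=13: L0/L1/L2 = EG/FCH/- → run E
t=14: L0/L1/L2 = EG/FCH/- → run E
t=15: L0/L1/L2 = G/FCHE/- → run G
t=16: L0/L1/L2 = G/FCHE/- → run G
t=17: L0/L1/L2 = -/FCHE/- → run F
t=18: L0/L1/L2 = -/FCHE/- → run F
t=19: L0/L1/L2 = -/CHE/- → run C
t=20: L0/L1/L2 = -/CHE/- → run C
t=21: L0/L1/L2 = -/CHE/- → run C
t=22: L0/L1/L2 = -/CHE/- → run C
t=23: L0/L1/L2 = -/HE/- → run H
t=24: L0/L1/L2 = -/HE/- → run H
t=25: L0/L1/L2 = -/HE/- → run H
t=26: L0/L1/L2 = -/HE/- → run H
t=27: L0/L1/L2 = -/E/H → run E
t=28: L0/L1/L2 = -/E/H → run E
t=29: L0/L1/L2 = -/-/H → run H
t=30: L0/L1/L2 = -/-/H → run H
t=31: (idle)
t=32: (idle)
t=33: (idle)
t=34: (idle)
t=35: (idle)
t=36: (idle)
t=37: (idle)
t=38: (idle)
t=39: (idle)
t=40: (idle)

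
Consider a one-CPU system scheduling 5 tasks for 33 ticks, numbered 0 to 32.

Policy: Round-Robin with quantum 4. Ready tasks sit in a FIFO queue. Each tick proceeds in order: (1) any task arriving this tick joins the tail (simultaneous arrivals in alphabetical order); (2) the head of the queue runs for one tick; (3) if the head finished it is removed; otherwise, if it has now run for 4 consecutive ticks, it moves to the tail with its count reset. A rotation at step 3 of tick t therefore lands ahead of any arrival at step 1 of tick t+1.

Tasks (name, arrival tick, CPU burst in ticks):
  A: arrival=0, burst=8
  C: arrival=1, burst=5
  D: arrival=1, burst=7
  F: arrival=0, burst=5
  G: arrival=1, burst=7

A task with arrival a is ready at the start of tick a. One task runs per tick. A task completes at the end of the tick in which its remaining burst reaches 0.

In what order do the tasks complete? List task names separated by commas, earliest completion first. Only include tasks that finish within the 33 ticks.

completion order = A, F, C, D, G

t=0: queue=[A,F] q_used=0 → run A
t=1: queue=[A,F,C,D,G] q_used=1 → run A
t=2: queue=[A,F,C,D,G] q_used=2 → run A
t=3: queue=[A,F,C,D,G] q_used=3 → run A
t=4: queue=[F,C,D,G,A] q_used=0 → run F
t=5: queue=[F,C,D,G,A] q_used=1 → run F
t=6: queue=[F,C,D,G,A] q_used=2 → run F
t=7: queue=[F,C,D,G,A] q_used=3 → run F
t=8: queue=[C,D,G,A,F] q_used=0 → run C
t=9: queue=[C,D,G,A,F] q_used=1 → run C
t=10: queue=[C,D,G,A,F] q_used=2 → run C
t=11: queue=[C,D,G,A,F] q_used=3 → run C
t=12: queue=[D,G,A,F,C] q_used=0 → run D
t=13: queue=[D,G,A,F,C] q_used=1 → run D
t=14: queue=[D,G,A,F,C] q_used=2 → run D
t=15: queue=[D,G,A,F,C] q_used=3 → run D
t=16: queue=[G,A,F,C,D] q_used=0 → run G
t=17: queue=[G,A,F,C,D] q_used=1 → run G
t=18: queue=[G,A,F,C,D] q_used=2 → run G
t=19: queue=[G,A,F,C,D] q_used=3 → run G
t=20: queue=[A,F,C,D,G] q_used=0 → run A
t=21: queue=[A,F,C,D,G] q_used=1 → run A
t=22: queue=[A,F,C,D,G] q_used=2 → run A
t=23: queue=[A,F,C,D,G] q_used=3 → run A
t=24: queue=[F,C,D,G] q_used=0 → run F
t=25: queue=[C,D,G] q_used=0 → run C
t=26: queue=[D,G] q_used=0 → run D
t=27: queue=[D,G] q_used=1 → run D
t=28: queue=[D,G] q_used=2 → run D
t=29: queue=[G] q_used=0 → run G
t=30: queue=[G] q_used=1 → run G
t=31: queue=[G] q_used=2 → run G
t=32: (idle)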